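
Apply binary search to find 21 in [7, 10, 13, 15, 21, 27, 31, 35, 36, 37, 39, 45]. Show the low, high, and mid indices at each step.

Binary search for 21 in [7, 10, 13, 15, 21, 27, 31, 35, 36, 37, 39, 45]:

lo=0, hi=11, mid=5, arr[mid]=27 -> 27 > 21, search left half
lo=0, hi=4, mid=2, arr[mid]=13 -> 13 < 21, search right half
lo=3, hi=4, mid=3, arr[mid]=15 -> 15 < 21, search right half
lo=4, hi=4, mid=4, arr[mid]=21 -> Found target at index 4!

Binary search finds 21 at index 4 after 4 comparisons. The search repeatedly halves the search space by comparing with the middle element.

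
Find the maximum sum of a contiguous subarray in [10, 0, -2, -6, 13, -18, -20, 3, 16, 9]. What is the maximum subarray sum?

Using Kadane's algorithm on [10, 0, -2, -6, 13, -18, -20, 3, 16, 9]:

Scanning through the array:
Position 1 (value 0): max_ending_here = 10, max_so_far = 10
Position 2 (value -2): max_ending_here = 8, max_so_far = 10
Position 3 (value -6): max_ending_here = 2, max_so_far = 10
Position 4 (value 13): max_ending_here = 15, max_so_far = 15
Position 5 (value -18): max_ending_here = -3, max_so_far = 15
Position 6 (value -20): max_ending_here = -20, max_so_far = 15
Position 7 (value 3): max_ending_here = 3, max_so_far = 15
Position 8 (value 16): max_ending_here = 19, max_so_far = 19
Position 9 (value 9): max_ending_here = 28, max_so_far = 28

Maximum subarray: [3, 16, 9]
Maximum sum: 28

The maximum subarray is [3, 16, 9] with sum 28. This subarray runs from index 7 to index 9.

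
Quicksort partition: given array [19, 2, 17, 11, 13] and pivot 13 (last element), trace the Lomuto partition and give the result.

Lomuto partition with pivot = 13:

Initial array: [19, 2, 17, 11, 13]

arr[0]=19 > 13: no swap
arr[1]=2 <= 13: swap with position 0, array becomes [2, 19, 17, 11, 13]
arr[2]=17 > 13: no swap
arr[3]=11 <= 13: swap with position 1, array becomes [2, 11, 17, 19, 13]

Place pivot at position 2: [2, 11, 13, 19, 17]
Pivot position: 2

After partitioning with pivot 13, the array becomes [2, 11, 13, 19, 17]. The pivot is placed at index 2. All elements to the left of the pivot are <= 13, and all elements to the right are > 13.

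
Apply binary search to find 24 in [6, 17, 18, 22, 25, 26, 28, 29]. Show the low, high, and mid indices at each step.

Binary search for 24 in [6, 17, 18, 22, 25, 26, 28, 29]:

lo=0, hi=7, mid=3, arr[mid]=22 -> 22 < 24, search right half
lo=4, hi=7, mid=5, arr[mid]=26 -> 26 > 24, search left half
lo=4, hi=4, mid=4, arr[mid]=25 -> 25 > 24, search left half
lo=4 > hi=3, target 24 not found

Binary search determines that 24 is not in the array after 3 comparisons. The search space was exhausted without finding the target.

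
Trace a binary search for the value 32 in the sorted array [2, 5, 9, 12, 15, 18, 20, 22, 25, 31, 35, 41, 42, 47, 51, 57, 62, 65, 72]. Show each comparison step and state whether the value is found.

Binary search for 32 in [2, 5, 9, 12, 15, 18, 20, 22, 25, 31, 35, 41, 42, 47, 51, 57, 62, 65, 72]:

lo=0, hi=18, mid=9, arr[mid]=31 -> 31 < 32, search right half
lo=10, hi=18, mid=14, arr[mid]=51 -> 51 > 32, search left half
lo=10, hi=13, mid=11, arr[mid]=41 -> 41 > 32, search left half
lo=10, hi=10, mid=10, arr[mid]=35 -> 35 > 32, search left half
lo=10 > hi=9, target 32 not found

Binary search determines that 32 is not in the array after 4 comparisons. The search space was exhausted without finding the target.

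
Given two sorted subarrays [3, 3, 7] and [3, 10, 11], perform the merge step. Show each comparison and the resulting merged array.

Merging process:

Compare 3 vs 3: take 3 from left. Merged: [3]
Compare 3 vs 3: take 3 from left. Merged: [3, 3]
Compare 7 vs 3: take 3 from right. Merged: [3, 3, 3]
Compare 7 vs 10: take 7 from left. Merged: [3, 3, 3, 7]
Append remaining from right: [10, 11]. Merged: [3, 3, 3, 7, 10, 11]

Final merged array: [3, 3, 3, 7, 10, 11]
Total comparisons: 4

The merged array is [3, 3, 3, 7, 10, 11], requiring 4 comparisons. The merge step runs in O(n) time where n is the total number of elements.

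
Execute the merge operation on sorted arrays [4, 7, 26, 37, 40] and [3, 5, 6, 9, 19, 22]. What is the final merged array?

Merging process:

Compare 4 vs 3: take 3 from right. Merged: [3]
Compare 4 vs 5: take 4 from left. Merged: [3, 4]
Compare 7 vs 5: take 5 from right. Merged: [3, 4, 5]
Compare 7 vs 6: take 6 from right. Merged: [3, 4, 5, 6]
Compare 7 vs 9: take 7 from left. Merged: [3, 4, 5, 6, 7]
Compare 26 vs 9: take 9 from right. Merged: [3, 4, 5, 6, 7, 9]
Compare 26 vs 19: take 19 from right. Merged: [3, 4, 5, 6, 7, 9, 19]
Compare 26 vs 22: take 22 from right. Merged: [3, 4, 5, 6, 7, 9, 19, 22]
Append remaining from left: [26, 37, 40]. Merged: [3, 4, 5, 6, 7, 9, 19, 22, 26, 37, 40]

Final merged array: [3, 4, 5, 6, 7, 9, 19, 22, 26, 37, 40]
Total comparisons: 8

The merged array is [3, 4, 5, 6, 7, 9, 19, 22, 26, 37, 40], requiring 8 comparisons. The merge step runs in O(n) time where n is the total number of elements.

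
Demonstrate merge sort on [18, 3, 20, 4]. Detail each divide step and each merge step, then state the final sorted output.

Merge sort trace:

Split: [18, 3, 20, 4] -> [18, 3] and [20, 4]
  Split: [18, 3] -> [18] and [3]
  Merge: [18] + [3] -> [3, 18]
  Split: [20, 4] -> [20] and [4]
  Merge: [20] + [4] -> [4, 20]
Merge: [3, 18] + [4, 20] -> [3, 4, 18, 20]

Final sorted array: [3, 4, 18, 20]

The merge sort proceeds by recursively splitting the array and merging sorted halves.
After all merges, the sorted array is [3, 4, 18, 20].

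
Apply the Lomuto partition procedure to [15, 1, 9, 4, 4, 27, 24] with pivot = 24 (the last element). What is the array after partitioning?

Lomuto partition with pivot = 24:

Initial array: [15, 1, 9, 4, 4, 27, 24]

arr[0]=15 <= 24: swap with position 0, array becomes [15, 1, 9, 4, 4, 27, 24]
arr[1]=1 <= 24: swap with position 1, array becomes [15, 1, 9, 4, 4, 27, 24]
arr[2]=9 <= 24: swap with position 2, array becomes [15, 1, 9, 4, 4, 27, 24]
arr[3]=4 <= 24: swap with position 3, array becomes [15, 1, 9, 4, 4, 27, 24]
arr[4]=4 <= 24: swap with position 4, array becomes [15, 1, 9, 4, 4, 27, 24]
arr[5]=27 > 24: no swap

Place pivot at position 5: [15, 1, 9, 4, 4, 24, 27]
Pivot position: 5

After partitioning with pivot 24, the array becomes [15, 1, 9, 4, 4, 24, 27]. The pivot is placed at index 5. All elements to the left of the pivot are <= 24, and all elements to the right are > 24.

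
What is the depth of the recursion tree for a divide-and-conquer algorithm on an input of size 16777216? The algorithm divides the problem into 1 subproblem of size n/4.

For divide and conquer with division factor 4:

Problem sizes at each level:
Level 0: 16777216
Level 1: 4194304
Level 2: 1048576
Level 3: 262144
Level 4: 65536
Level 5: 16384
Level 6: 4096
Level 7: 1024
Level 8: 256
Level 9: 64
Level 10: 16
Level 11: 4
Level 12: 1

The root is level 0 and the size-1 base case is level 12 (the tree spans levels 0 through 12, i.e. 13 levels counting the root), so the depth is the number of divisions: log_4(16777216) = 12

The recursion tree depth is log_4(16777216) = 12. At each level, the problem size is divided by 4, so it takes 12 divisions to reduce to a base case of size 1. The algorithm makes 1 recursive call at each level.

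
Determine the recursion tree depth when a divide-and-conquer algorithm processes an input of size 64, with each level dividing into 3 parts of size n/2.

For divide and conquer with division factor 2:

Problem sizes at each level:
Level 0: 64
Level 1: 32
Level 2: 16
Level 3: 8
Level 4: 4
Level 5: 2
Level 6: 1

The root is level 0 and the size-1 base case is level 6 (the tree spans levels 0 through 6, i.e. 7 levels counting the root), so the depth is the number of divisions: log_2(64) = 6

The recursion tree depth is log_2(64) = 6. At each level, the problem size is divided by 2, so it takes 6 divisions to reduce to a base case of size 1. The algorithm makes 3 recursive calls at each level.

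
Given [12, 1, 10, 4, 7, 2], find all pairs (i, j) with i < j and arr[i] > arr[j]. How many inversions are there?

Finding inversions in [12, 1, 10, 4, 7, 2]:

(0, 1): arr[0]=12 > arr[1]=1
(0, 2): arr[0]=12 > arr[2]=10
(0, 3): arr[0]=12 > arr[3]=4
(0, 4): arr[0]=12 > arr[4]=7
(0, 5): arr[0]=12 > arr[5]=2
(2, 3): arr[2]=10 > arr[3]=4
(2, 4): arr[2]=10 > arr[4]=7
(2, 5): arr[2]=10 > arr[5]=2
(3, 5): arr[3]=4 > arr[5]=2
(4, 5): arr[4]=7 > arr[5]=2

Total inversions: 10

The array has 10 inversion(s): (0,1), (0,2), (0,3), (0,4), (0,5), (2,3), (2,4), (2,5), (3,5), (4,5). Each pair (i,j) satisfies i < j and arr[i] > arr[j].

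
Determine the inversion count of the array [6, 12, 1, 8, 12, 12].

Finding inversions in [6, 12, 1, 8, 12, 12]:

(0, 2): arr[0]=6 > arr[2]=1
(1, 2): arr[1]=12 > arr[2]=1
(1, 3): arr[1]=12 > arr[3]=8

Total inversions: 3

The array has 3 inversion(s): (0,2), (1,2), (1,3). Each pair (i,j) satisfies i < j and arr[i] > arr[j].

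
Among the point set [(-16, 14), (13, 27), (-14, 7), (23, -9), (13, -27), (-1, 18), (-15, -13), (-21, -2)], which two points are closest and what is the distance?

Computing all pairwise distances among 8 points:

d((-16, 14), (13, 27)) = 31.7805
d((-16, 14), (-14, 7)) = 7.2801 <-- minimum
d((-16, 14), (23, -9)) = 45.2769
d((-16, 14), (13, -27)) = 50.2195
d((-16, 14), (-1, 18)) = 15.5242
d((-16, 14), (-15, -13)) = 27.0185
d((-16, 14), (-21, -2)) = 16.7631
d((13, 27), (-14, 7)) = 33.6006
d((13, 27), (23, -9)) = 37.3631
d((13, 27), (13, -27)) = 54.0
d((13, 27), (-1, 18)) = 16.6433
d((13, 27), (-15, -13)) = 48.8262
d((13, 27), (-21, -2)) = 44.6878
d((-14, 7), (23, -9)) = 40.3113
d((-14, 7), (13, -27)) = 43.4166
d((-14, 7), (-1, 18)) = 17.0294
d((-14, 7), (-15, -13)) = 20.025
d((-14, 7), (-21, -2)) = 11.4018
d((23, -9), (13, -27)) = 20.5913
d((23, -9), (-1, 18)) = 36.1248
d((23, -9), (-15, -13)) = 38.2099
d((23, -9), (-21, -2)) = 44.5533
d((13, -27), (-1, 18)) = 47.1275
d((13, -27), (-15, -13)) = 31.305
d((13, -27), (-21, -2)) = 42.2019
d((-1, 18), (-15, -13)) = 34.0147
d((-1, 18), (-21, -2)) = 28.2843
d((-15, -13), (-21, -2)) = 12.53

Closest pair: (-16, 14) and (-14, 7) with distance 7.2801

The closest pair is (-16, 14) and (-14, 7) with Euclidean distance 7.2801. For 8 points, brute-force pairwise comparison is shown above. For large n, the divide-and-conquer algorithm (sort by x, recurse on halves, check the dividing strip) achieves O(n log n).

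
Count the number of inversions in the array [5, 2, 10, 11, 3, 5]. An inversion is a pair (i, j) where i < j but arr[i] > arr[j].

Finding inversions in [5, 2, 10, 11, 3, 5]:

(0, 1): arr[0]=5 > arr[1]=2
(0, 4): arr[0]=5 > arr[4]=3
(2, 4): arr[2]=10 > arr[4]=3
(2, 5): arr[2]=10 > arr[5]=5
(3, 4): arr[3]=11 > arr[4]=3
(3, 5): arr[3]=11 > arr[5]=5

Total inversions: 6

The array has 6 inversion(s): (0,1), (0,4), (2,4), (2,5), (3,4), (3,5). Each pair (i,j) satisfies i < j and arr[i] > arr[j].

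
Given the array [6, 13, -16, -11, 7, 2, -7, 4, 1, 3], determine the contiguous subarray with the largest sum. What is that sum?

Using Kadane's algorithm on [6, 13, -16, -11, 7, 2, -7, 4, 1, 3]:

Scanning through the array:
Position 1 (value 13): max_ending_here = 19, max_so_far = 19
Position 2 (value -16): max_ending_here = 3, max_so_far = 19
Position 3 (value -11): max_ending_here = -8, max_so_far = 19
Position 4 (value 7): max_ending_here = 7, max_so_far = 19
Position 5 (value 2): max_ending_here = 9, max_so_far = 19
Position 6 (value -7): max_ending_here = 2, max_so_far = 19
Position 7 (value 4): max_ending_here = 6, max_so_far = 19
Position 8 (value 1): max_ending_here = 7, max_so_far = 19
Position 9 (value 3): max_ending_here = 10, max_so_far = 19

Maximum subarray: [6, 13]
Maximum sum: 19

The maximum subarray is [6, 13] with sum 19. This subarray runs from index 0 to index 1.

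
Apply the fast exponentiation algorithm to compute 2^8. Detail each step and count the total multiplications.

Computing 2^8 by squaring (build up from 2^1; each line after the first costs one multiplication):

2^1 = 2
2^2 = (2^1)^2 = 2^2 = 4
2^4 = (2^2)^2 = 4^2 = 16
2^8 = (2^4)^2 = 16^2 = 256

Result: 256
Multiplications needed: 3 (3 lines after 2^1)

2^8 = 256. Using exponentiation by squaring, this requires 3 multiplications. The key idea: if the exponent is even, square the half-power; if odd, multiply by the base once.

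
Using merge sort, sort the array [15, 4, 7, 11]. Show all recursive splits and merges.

Merge sort trace:

Split: [15, 4, 7, 11] -> [15, 4] and [7, 11]
  Split: [15, 4] -> [15] and [4]
  Merge: [15] + [4] -> [4, 15]
  Split: [7, 11] -> [7] and [11]
  Merge: [7] + [11] -> [7, 11]
Merge: [4, 15] + [7, 11] -> [4, 7, 11, 15]

Final sorted array: [4, 7, 11, 15]

The merge sort proceeds by recursively splitting the array and merging sorted halves.
After all merges, the sorted array is [4, 7, 11, 15].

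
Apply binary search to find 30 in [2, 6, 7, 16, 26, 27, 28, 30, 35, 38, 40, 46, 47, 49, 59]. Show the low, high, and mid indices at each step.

Binary search for 30 in [2, 6, 7, 16, 26, 27, 28, 30, 35, 38, 40, 46, 47, 49, 59]:

lo=0, hi=14, mid=7, arr[mid]=30 -> Found target at index 7!

Binary search finds 30 at index 7 after 1 comparisons. The search repeatedly halves the search space by comparing with the middle element.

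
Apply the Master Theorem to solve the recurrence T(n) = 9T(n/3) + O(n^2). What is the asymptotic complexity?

Master Theorem for T(n) = 9T(n/3) + O(n^2):

a = 9, b = 3, c = 2
log_b(a) = log_3(9) = 2.0000

Case 2: c = 2 = log_3(9) = 2.0000
T(n) = O(n^2 log n) = O(n^2 log n)

For T(n) = 9T(n/3) + O(n^2): log_3(9) = 2.0000. This is Case 2 of the Master Theorem (c = log_b(a), equal work at all levels), giving O(n^2 log n).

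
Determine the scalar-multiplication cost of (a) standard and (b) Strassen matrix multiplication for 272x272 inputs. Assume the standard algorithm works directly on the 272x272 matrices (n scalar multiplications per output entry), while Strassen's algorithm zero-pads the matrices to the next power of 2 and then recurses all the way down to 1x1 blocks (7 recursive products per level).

Matrix multiplication for 272x272 matrices:

Strassen's algorithm requires power-of-2 dimensions. Pad 272x272 to 512x512 (next power of 2).

Standard algorithm: 272^3 = 20123648 multiplications
Strassen's algorithm: 7^(log2(512)) = 7^9 = 40353607 multiplications
Difference: 20123648 - 40353607 = -20229959 (Strassen uses MORE here due to padding overhead — for small or just-over-power-of-2 n, padding can outweigh the per-level savings)

Standard: 20123648 multiplications (272^3). Strassen: 40353607 multiplications (7^9, after padding to 512x512). Strassen reduces 8 recursive multiplications to 7 at each level.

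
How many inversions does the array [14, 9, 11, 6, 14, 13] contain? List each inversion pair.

Finding inversions in [14, 9, 11, 6, 14, 13]:

(0, 1): arr[0]=14 > arr[1]=9
(0, 2): arr[0]=14 > arr[2]=11
(0, 3): arr[0]=14 > arr[3]=6
(0, 5): arr[0]=14 > arr[5]=13
(1, 3): arr[1]=9 > arr[3]=6
(2, 3): arr[2]=11 > arr[3]=6
(4, 5): arr[4]=14 > arr[5]=13

Total inversions: 7

The array has 7 inversion(s): (0,1), (0,2), (0,3), (0,5), (1,3), (2,3), (4,5). Each pair (i,j) satisfies i < j and arr[i] > arr[j].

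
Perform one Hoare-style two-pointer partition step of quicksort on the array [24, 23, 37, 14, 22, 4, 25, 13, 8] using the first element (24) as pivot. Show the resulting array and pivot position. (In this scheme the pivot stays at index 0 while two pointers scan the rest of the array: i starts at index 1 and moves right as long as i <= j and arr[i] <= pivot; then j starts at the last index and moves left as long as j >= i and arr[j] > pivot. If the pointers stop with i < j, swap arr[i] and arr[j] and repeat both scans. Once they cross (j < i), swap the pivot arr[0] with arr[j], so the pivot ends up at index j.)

Hoare-style two-pointer partition with pivot = 24:

Initial array: [24, 23, 37, 14, 22, 4, 25, 13, 8]

Pointers start at i = 1, j = 8.
i stops at index 2 (arr[2]=37 > 24), j stops at index 8 (arr[8]=8 <= 24): swap arr[2] and arr[8], array becomes [24, 23, 8, 14, 22, 4, 25, 13, 37]
i stops at index 6 (arr[6]=25 > 24), j stops at index 7 (arr[7]=13 <= 24): swap arr[6] and arr[7], array becomes [24, 23, 8, 14, 22, 4, 13, 25, 37]
i ends at 7, j ends at 6: the pointers have crossed (j < i), so scanning stops.

Swap pivot arr[0] with arr[6] to place pivot at position 6: [13, 23, 8, 14, 22, 4, 24, 25, 37]
Pivot position: 6

After partitioning with pivot 24, the array becomes [13, 23, 8, 14, 22, 4, 24, 25, 37]. The pivot is placed at index 6. All elements to the left of the pivot are <= 24, and all elements to the right are > 24.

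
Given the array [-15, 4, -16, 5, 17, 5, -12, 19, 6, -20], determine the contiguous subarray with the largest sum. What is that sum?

Using Kadane's algorithm on [-15, 4, -16, 5, 17, 5, -12, 19, 6, -20]:

Scanning through the array:
Position 1 (value 4): max_ending_here = 4, max_so_far = 4
Position 2 (value -16): max_ending_here = -12, max_so_far = 4
Position 3 (value 5): max_ending_here = 5, max_so_far = 5
Position 4 (value 17): max_ending_here = 22, max_so_far = 22
Position 5 (value 5): max_ending_here = 27, max_so_far = 27
Position 6 (value -12): max_ending_here = 15, max_so_far = 27
Position 7 (value 19): max_ending_here = 34, max_so_far = 34
Position 8 (value 6): max_ending_here = 40, max_so_far = 40
Position 9 (value -20): max_ending_here = 20, max_so_far = 40

Maximum subarray: [5, 17, 5, -12, 19, 6]
Maximum sum: 40

The maximum subarray is [5, 17, 5, -12, 19, 6] with sum 40. This subarray runs from index 3 to index 8.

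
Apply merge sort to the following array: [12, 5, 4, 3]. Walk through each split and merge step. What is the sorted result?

Merge sort trace:

Split: [12, 5, 4, 3] -> [12, 5] and [4, 3]
  Split: [12, 5] -> [12] and [5]
  Merge: [12] + [5] -> [5, 12]
  Split: [4, 3] -> [4] and [3]
  Merge: [4] + [3] -> [3, 4]
Merge: [5, 12] + [3, 4] -> [3, 4, 5, 12]

Final sorted array: [3, 4, 5, 12]

The merge sort proceeds by recursively splitting the array and merging sorted halves.
After all merges, the sorted array is [3, 4, 5, 12].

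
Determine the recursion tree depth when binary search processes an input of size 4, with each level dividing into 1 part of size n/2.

For divide and conquer with division factor 2:

Problem sizes at each level:
Level 0: 4
Level 1: 2
Level 2: 1

The root is level 0 and the size-1 base case is level 2 (the tree spans levels 0 through 2, i.e. 3 levels counting the root), so the depth is the number of divisions: log_2(4) = 2

The recursion tree depth is log_2(4) = 2. At each level, the problem size is divided by 2, so it takes 2 divisions to reduce to a base case of size 1. The algorithm makes 1 recursive call at each level.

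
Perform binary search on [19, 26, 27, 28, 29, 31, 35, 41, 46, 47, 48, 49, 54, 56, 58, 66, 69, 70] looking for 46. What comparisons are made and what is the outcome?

Binary search for 46 in [19, 26, 27, 28, 29, 31, 35, 41, 46, 47, 48, 49, 54, 56, 58, 66, 69, 70]:

lo=0, hi=17, mid=8, arr[mid]=46 -> Found target at index 8!

Binary search finds 46 at index 8 after 1 comparisons. The search repeatedly halves the search space by comparing with the middle element.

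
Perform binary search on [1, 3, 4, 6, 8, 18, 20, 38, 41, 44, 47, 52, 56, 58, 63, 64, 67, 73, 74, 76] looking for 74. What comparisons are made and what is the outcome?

Binary search for 74 in [1, 3, 4, 6, 8, 18, 20, 38, 41, 44, 47, 52, 56, 58, 63, 64, 67, 73, 74, 76]:

lo=0, hi=19, mid=9, arr[mid]=44 -> 44 < 74, search right half
lo=10, hi=19, mid=14, arr[mid]=63 -> 63 < 74, search right half
lo=15, hi=19, mid=17, arr[mid]=73 -> 73 < 74, search right half
lo=18, hi=19, mid=18, arr[mid]=74 -> Found target at index 18!

Binary search finds 74 at index 18 after 4 comparisons. The search repeatedly halves the search space by comparing with the middle element.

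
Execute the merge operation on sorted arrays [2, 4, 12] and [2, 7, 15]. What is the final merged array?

Merging process:

Compare 2 vs 2: take 2 from left. Merged: [2]
Compare 4 vs 2: take 2 from right. Merged: [2, 2]
Compare 4 vs 7: take 4 from left. Merged: [2, 2, 4]
Compare 12 vs 7: take 7 from right. Merged: [2, 2, 4, 7]
Compare 12 vs 15: take 12 from left. Merged: [2, 2, 4, 7, 12]
Append remaining from right: [15]. Merged: [2, 2, 4, 7, 12, 15]

Final merged array: [2, 2, 4, 7, 12, 15]
Total comparisons: 5

The merged array is [2, 2, 4, 7, 12, 15], requiring 5 comparisons. The merge step runs in O(n) time where n is the total number of elements.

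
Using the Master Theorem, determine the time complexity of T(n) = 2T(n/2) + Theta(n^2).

Master Theorem for T(n) = 2T(n/2) + O(n^2):

a = 2, b = 2, c = 2
log_b(a) = log_2(2) = 1.0000

Case 3: c = 2 > log_2(2) = 1.0000
T(n) = O(n^2) = O(n^2)

For T(n) = 2T(n/2) + O(n^2): log_2(2) = 1.0000. This is Case 3 of the Master Theorem (c > log_b(a), work dominated by root), giving O(n^2).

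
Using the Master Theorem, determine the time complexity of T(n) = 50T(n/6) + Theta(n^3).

Master Theorem for T(n) = 50T(n/6) + O(n^3):

a = 50, b = 6, c = 3
log_b(a) = log_6(50) = 2.1833

Case 3: c = 3 > log_6(50) = 2.1833
T(n) = O(n^3) = O(n^3)

For T(n) = 50T(n/6) + O(n^3): log_6(50) = 2.1833. This is Case 3 of the Master Theorem (c > log_b(a), work dominated by root), giving O(n^3).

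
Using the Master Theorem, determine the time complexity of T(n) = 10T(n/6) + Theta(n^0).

Master Theorem for T(n) = 10T(n/6) + O(n^0):

a = 10, b = 6, c = 0
log_b(a) = log_6(10) = 1.2851

Case 1: c = 0 < log_6(10) = 1.2851
T(n) = O(n^(log_6 10))

For T(n) = 10T(n/6) + O(n^0): log_6(10) = 1.2851. This is Case 1 of the Master Theorem (c < log_b(a), work dominated by leaves), giving O(n^(log_6 10)).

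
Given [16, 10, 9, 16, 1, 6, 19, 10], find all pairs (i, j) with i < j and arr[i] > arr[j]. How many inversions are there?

Finding inversions in [16, 10, 9, 16, 1, 6, 19, 10]:

(0, 1): arr[0]=16 > arr[1]=10
(0, 2): arr[0]=16 > arr[2]=9
(0, 4): arr[0]=16 > arr[4]=1
(0, 5): arr[0]=16 > arr[5]=6
(0, 7): arr[0]=16 > arr[7]=10
(1, 2): arr[1]=10 > arr[2]=9
(1, 4): arr[1]=10 > arr[4]=1
(1, 5): arr[1]=10 > arr[5]=6
(2, 4): arr[2]=9 > arr[4]=1
(2, 5): arr[2]=9 > arr[5]=6
(3, 4): arr[3]=16 > arr[4]=1
(3, 5): arr[3]=16 > arr[5]=6
(3, 7): arr[3]=16 > arr[7]=10
(6, 7): arr[6]=19 > arr[7]=10

Total inversions: 14

The array has 14 inversion(s): (0,1), (0,2), (0,4), (0,5), (0,7), (1,2), (1,4), (1,5), (2,4), (2,5), (3,4), (3,5), (3,7), (6,7). Each pair (i,j) satisfies i < j and arr[i] > arr[j].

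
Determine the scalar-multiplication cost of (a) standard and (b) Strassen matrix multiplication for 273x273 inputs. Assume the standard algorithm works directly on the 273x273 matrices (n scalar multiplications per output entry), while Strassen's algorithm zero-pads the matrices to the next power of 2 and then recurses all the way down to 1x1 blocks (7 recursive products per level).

Matrix multiplication for 273x273 matrices:

Strassen's algorithm requires power-of-2 dimensions. Pad 273x273 to 512x512 (next power of 2).

Standard algorithm: 273^3 = 20346417 multiplications
Strassen's algorithm: 7^(log2(512)) = 7^9 = 40353607 multiplications
Difference: 20346417 - 40353607 = -20007190 (Strassen uses MORE here due to padding overhead — for small or just-over-power-of-2 n, padding can outweigh the per-level savings)

Standard: 20346417 multiplications (273^3). Strassen: 40353607 multiplications (7^9, after padding to 512x512). Strassen reduces 8 recursive multiplications to 7 at each level.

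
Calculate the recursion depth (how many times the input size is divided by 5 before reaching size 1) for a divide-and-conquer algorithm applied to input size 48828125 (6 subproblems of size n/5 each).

For divide and conquer with division factor 5:

Problem sizes at each level:
Level 0: 48828125
Level 1: 9765625
Level 2: 1953125
Level 3: 390625
Level 4: 78125
Level 5: 15625
Level 6: 3125
Level 7: 625
Level 8: 125
Level 9: 25
Level 10: 5
Level 11: 1

The root is level 0 and the size-1 base case is level 11 (the tree spans levels 0 through 11, i.e. 12 levels counting the root), so the depth is the number of divisions: log_5(48828125) = 11

The recursion tree depth is log_5(48828125) = 11. At each level, the problem size is divided by 5, so it takes 11 divisions to reduce to a base case of size 1. The algorithm makes 6 recursive calls at each level.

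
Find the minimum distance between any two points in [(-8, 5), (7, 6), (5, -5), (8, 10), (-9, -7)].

Computing all pairwise distances among 5 points:

d((-8, 5), (7, 6)) = 15.0333
d((-8, 5), (5, -5)) = 16.4012
d((-8, 5), (8, 10)) = 16.7631
d((-8, 5), (-9, -7)) = 12.0416
d((7, 6), (5, -5)) = 11.1803
d((7, 6), (8, 10)) = 4.1231 <-- minimum
d((7, 6), (-9, -7)) = 20.6155
d((5, -5), (8, 10)) = 15.2971
d((5, -5), (-9, -7)) = 14.1421
d((8, 10), (-9, -7)) = 24.0416

Closest pair: (7, 6) and (8, 10) with distance 4.1231

The closest pair is (7, 6) and (8, 10) with Euclidean distance 4.1231. For 5 points, brute-force pairwise comparison is shown above. For large n, the divide-and-conquer algorithm (sort by x, recurse on halves, check the dividing strip) achieves O(n log n).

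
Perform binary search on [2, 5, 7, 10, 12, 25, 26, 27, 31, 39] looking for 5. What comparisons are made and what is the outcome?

Binary search for 5 in [2, 5, 7, 10, 12, 25, 26, 27, 31, 39]:

lo=0, hi=9, mid=4, arr[mid]=12 -> 12 > 5, search left half
lo=0, hi=3, mid=1, arr[mid]=5 -> Found target at index 1!

Binary search finds 5 at index 1 after 2 comparisons. The search repeatedly halves the search space by comparing with the middle element.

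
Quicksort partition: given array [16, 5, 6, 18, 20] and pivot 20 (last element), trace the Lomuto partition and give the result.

Lomuto partition with pivot = 20:

Initial array: [16, 5, 6, 18, 20]

arr[0]=16 <= 20: swap with position 0, array becomes [16, 5, 6, 18, 20]
arr[1]=5 <= 20: swap with position 1, array becomes [16, 5, 6, 18, 20]
arr[2]=6 <= 20: swap with position 2, array becomes [16, 5, 6, 18, 20]
arr[3]=18 <= 20: swap with position 3, array becomes [16, 5, 6, 18, 20]

Place pivot at position 4: [16, 5, 6, 18, 20]
Pivot position: 4

After partitioning with pivot 20, the array becomes [16, 5, 6, 18, 20]. The pivot is placed at index 4. All elements to the left of the pivot are <= 20, and all elements to the right are > 20.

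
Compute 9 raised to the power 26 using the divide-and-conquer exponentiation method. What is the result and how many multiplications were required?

Computing 9^26 by squaring (build up from 9^1; each line after the first costs one multiplication):

9^1 = 9
9^2 = (9^1)^2 = 9^2 = 81
9^3 = 9 * 9^2 = 9 * 81 = 729
9^6 = (9^3)^2 = 729^2 = 531441
9^12 = (9^6)^2 = 531441^2 = 282429536481
9^13 = 9 * 9^12 = 9 * 282429536481 = 2541865828329
9^26 = (9^13)^2 = 2541865828329^2 = 6461081889226673298932241

Result: 6461081889226673298932241
Multiplications needed: 6 (6 lines after 9^1)

9^26 = 6461081889226673298932241. Using exponentiation by squaring, this requires 6 multiplications. The key idea: if the exponent is even, square the half-power; if odd, multiply by the base once.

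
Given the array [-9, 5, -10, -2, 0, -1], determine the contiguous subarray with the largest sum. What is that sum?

Using Kadane's algorithm on [-9, 5, -10, -2, 0, -1]:

Scanning through the array:
Position 1 (value 5): max_ending_here = 5, max_so_far = 5
Position 2 (value -10): max_ending_here = -5, max_so_far = 5
Position 3 (value -2): max_ending_here = -2, max_so_far = 5
Position 4 (value 0): max_ending_here = 0, max_so_far = 5
Position 5 (value -1): max_ending_here = -1, max_so_far = 5

Maximum subarray: [5]
Maximum sum: 5

The maximum subarray is [5] with sum 5. This subarray runs from index 1 to index 1.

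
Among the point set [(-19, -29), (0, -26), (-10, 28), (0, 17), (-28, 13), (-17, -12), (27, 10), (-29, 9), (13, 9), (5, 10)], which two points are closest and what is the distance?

Computing all pairwise distances among 10 points:

d((-19, -29), (0, -26)) = 19.2354
d((-19, -29), (-10, 28)) = 57.7062
d((-19, -29), (0, 17)) = 49.7695
d((-19, -29), (-28, 13)) = 42.9535
d((-19, -29), (-17, -12)) = 17.1172
d((-19, -29), (27, 10)) = 60.3075
d((-19, -29), (-29, 9)) = 39.2938
d((-19, -29), (13, 9)) = 49.679
d((-19, -29), (5, 10)) = 45.793
d((0, -26), (-10, 28)) = 54.9181
d((0, -26), (0, 17)) = 43.0
d((0, -26), (-28, 13)) = 48.0104
d((0, -26), (-17, -12)) = 22.0227
d((0, -26), (27, 10)) = 45.0
d((0, -26), (-29, 9)) = 45.4533
d((0, -26), (13, 9)) = 37.3363
d((0, -26), (5, 10)) = 36.3456
d((-10, 28), (0, 17)) = 14.8661
d((-10, 28), (-28, 13)) = 23.4307
d((-10, 28), (-17, -12)) = 40.6079
d((-10, 28), (27, 10)) = 41.1461
d((-10, 28), (-29, 9)) = 26.8701
d((-10, 28), (13, 9)) = 29.8329
d((-10, 28), (5, 10)) = 23.4307
d((0, 17), (-28, 13)) = 28.2843
d((0, 17), (-17, -12)) = 33.6155
d((0, 17), (27, 10)) = 27.8927
d((0, 17), (-29, 9)) = 30.0832
d((0, 17), (13, 9)) = 15.2643
d((0, 17), (5, 10)) = 8.6023
d((-28, 13), (-17, -12)) = 27.313
d((-28, 13), (27, 10)) = 55.0818
d((-28, 13), (-29, 9)) = 4.1231 <-- minimum
d((-28, 13), (13, 9)) = 41.1947
d((-28, 13), (5, 10)) = 33.1361
d((-17, -12), (27, 10)) = 49.1935
d((-17, -12), (-29, 9)) = 24.1868
d((-17, -12), (13, 9)) = 36.6197
d((-17, -12), (5, 10)) = 31.1127
d((27, 10), (-29, 9)) = 56.0089
d((27, 10), (13, 9)) = 14.0357
d((27, 10), (5, 10)) = 22.0
d((-29, 9), (13, 9)) = 42.0
d((-29, 9), (5, 10)) = 34.0147
d((13, 9), (5, 10)) = 8.0623

Closest pair: (-28, 13) and (-29, 9) with distance 4.1231

The closest pair is (-28, 13) and (-29, 9) with Euclidean distance 4.1231. For 10 points, brute-force pairwise comparison is shown above. For large n, the divide-and-conquer algorithm (sort by x, recurse on halves, check the dividing strip) achieves O(n log n).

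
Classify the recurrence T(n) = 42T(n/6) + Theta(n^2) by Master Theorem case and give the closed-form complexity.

Master Theorem for T(n) = 42T(n/6) + O(n^2):

a = 42, b = 6, c = 2
log_b(a) = log_6(42) = 2.0860

Case 1: c = 2 < log_6(42) = 2.0860
T(n) = O(n^(log_6 42))

For T(n) = 42T(n/6) + O(n^2): log_6(42) = 2.0860. This is Case 1 of the Master Theorem (c < log_b(a), work dominated by leaves), giving O(n^(log_6 42)).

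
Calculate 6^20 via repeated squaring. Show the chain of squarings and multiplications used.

Computing 6^20 by squaring (build up from 6^1; each line after the first costs one multiplication):

6^1 = 6
6^2 = (6^1)^2 = 6^2 = 36
6^4 = (6^2)^2 = 36^2 = 1296
6^5 = 6 * 6^4 = 6 * 1296 = 7776
6^10 = (6^5)^2 = 7776^2 = 60466176
6^20 = (6^10)^2 = 60466176^2 = 3656158440062976

Result: 3656158440062976
Multiplications needed: 5 (5 lines after 6^1)

6^20 = 3656158440062976. Using exponentiation by squaring, this requires 5 multiplications. The key idea: if the exponent is even, square the half-power; if odd, multiply by the base once.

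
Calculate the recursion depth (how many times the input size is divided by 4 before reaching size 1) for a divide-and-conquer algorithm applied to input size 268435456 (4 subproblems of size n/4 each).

For divide and conquer with division factor 4:

Problem sizes at each level:
Level 0: 268435456
Level 1: 67108864
Level 2: 16777216
Level 3: 4194304
Level 4: 1048576
Level 5: 262144
Level 6: 65536
Level 7: 16384
Level 8: 4096
Level 9: 1024
Level 10: 256
Level 11: 64
Level 12: 16
Level 13: 4
Level 14: 1

The root is level 0 and the size-1 base case is level 14 (the tree spans levels 0 through 14, i.e. 15 levels counting the root), so the depth is the number of divisions: log_4(268435456) = 14

The recursion tree depth is log_4(268435456) = 14. At each level, the problem size is divided by 4, so it takes 14 divisions to reduce to a base case of size 1. The algorithm makes 4 recursive calls at each level.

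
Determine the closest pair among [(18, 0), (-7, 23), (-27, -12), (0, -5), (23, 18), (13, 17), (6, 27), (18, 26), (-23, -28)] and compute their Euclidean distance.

Computing all pairwise distances among 9 points:

d((18, 0), (-7, 23)) = 33.9706
d((18, 0), (-27, -12)) = 46.5725
d((18, 0), (0, -5)) = 18.6815
d((18, 0), (23, 18)) = 18.6815
d((18, 0), (13, 17)) = 17.72
d((18, 0), (6, 27)) = 29.5466
d((18, 0), (18, 26)) = 26.0
d((18, 0), (-23, -28)) = 49.6488
d((-7, 23), (-27, -12)) = 40.3113
d((-7, 23), (0, -5)) = 28.8617
d((-7, 23), (23, 18)) = 30.4138
d((-7, 23), (13, 17)) = 20.8806
d((-7, 23), (6, 27)) = 13.6015
d((-7, 23), (18, 26)) = 25.1794
d((-7, 23), (-23, -28)) = 53.4509
d((-27, -12), (0, -5)) = 27.8927
d((-27, -12), (23, 18)) = 58.3095
d((-27, -12), (13, 17)) = 49.4065
d((-27, -12), (6, 27)) = 51.0882
d((-27, -12), (18, 26)) = 58.8982
d((-27, -12), (-23, -28)) = 16.4924
d((0, -5), (23, 18)) = 32.5269
d((0, -5), (13, 17)) = 25.5539
d((0, -5), (6, 27)) = 32.5576
d((0, -5), (18, 26)) = 35.8469
d((0, -5), (-23, -28)) = 32.5269
d((23, 18), (13, 17)) = 10.0499
d((23, 18), (6, 27)) = 19.2354
d((23, 18), (18, 26)) = 9.434 <-- minimum
d((23, 18), (-23, -28)) = 65.0538
d((13, 17), (6, 27)) = 12.2066
d((13, 17), (18, 26)) = 10.2956
d((13, 17), (-23, -28)) = 57.6281
d((6, 27), (18, 26)) = 12.0416
d((6, 27), (-23, -28)) = 62.1772
d((18, 26), (-23, -28)) = 67.8012

Closest pair: (23, 18) and (18, 26) with distance 9.434

The closest pair is (23, 18) and (18, 26) with Euclidean distance 9.434. For 9 points, brute-force pairwise comparison is shown above. For large n, the divide-and-conquer algorithm (sort by x, recurse on halves, check the dividing strip) achieves O(n log n).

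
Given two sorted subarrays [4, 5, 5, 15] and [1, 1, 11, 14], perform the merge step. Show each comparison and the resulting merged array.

Merging process:

Compare 4 vs 1: take 1 from right. Merged: [1]
Compare 4 vs 1: take 1 from right. Merged: [1, 1]
Compare 4 vs 11: take 4 from left. Merged: [1, 1, 4]
Compare 5 vs 11: take 5 from left. Merged: [1, 1, 4, 5]
Compare 5 vs 11: take 5 from left. Merged: [1, 1, 4, 5, 5]
Compare 15 vs 11: take 11 from right. Merged: [1, 1, 4, 5, 5, 11]
Compare 15 vs 14: take 14 from right. Merged: [1, 1, 4, 5, 5, 11, 14]
Append remaining from left: [15]. Merged: [1, 1, 4, 5, 5, 11, 14, 15]

Final merged array: [1, 1, 4, 5, 5, 11, 14, 15]
Total comparisons: 7

The merged array is [1, 1, 4, 5, 5, 11, 14, 15], requiring 7 comparisons. The merge step runs in O(n) time where n is the total number of elements.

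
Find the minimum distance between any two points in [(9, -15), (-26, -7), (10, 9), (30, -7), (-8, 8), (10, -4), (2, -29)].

Computing all pairwise distances among 7 points:

d((9, -15), (-26, -7)) = 35.9026
d((9, -15), (10, 9)) = 24.0208
d((9, -15), (30, -7)) = 22.4722
d((9, -15), (-8, 8)) = 28.6007
d((9, -15), (10, -4)) = 11.0454 <-- minimum
d((9, -15), (2, -29)) = 15.6525
d((-26, -7), (10, 9)) = 39.3954
d((-26, -7), (30, -7)) = 56.0
d((-26, -7), (-8, 8)) = 23.4307
d((-26, -7), (10, -4)) = 36.1248
d((-26, -7), (2, -29)) = 35.609
d((10, 9), (30, -7)) = 25.6125
d((10, 9), (-8, 8)) = 18.0278
d((10, 9), (10, -4)) = 13.0
d((10, 9), (2, -29)) = 38.833
d((30, -7), (-8, 8)) = 40.8534
d((30, -7), (10, -4)) = 20.2237
d((30, -7), (2, -29)) = 35.609
d((-8, 8), (10, -4)) = 21.6333
d((-8, 8), (2, -29)) = 38.3275
d((10, -4), (2, -29)) = 26.2488

Closest pair: (9, -15) and (10, -4) with distance 11.0454

The closest pair is (9, -15) and (10, -4) with Euclidean distance 11.0454. For 7 points, brute-force pairwise comparison is shown above. For large n, the divide-and-conquer algorithm (sort by x, recurse on halves, check the dividing strip) achieves O(n log n).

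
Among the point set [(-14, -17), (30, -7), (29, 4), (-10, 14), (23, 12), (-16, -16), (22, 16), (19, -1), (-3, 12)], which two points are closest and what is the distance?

Computing all pairwise distances among 9 points:

d((-14, -17), (30, -7)) = 45.1221
d((-14, -17), (29, 4)) = 47.8539
d((-14, -17), (-10, 14)) = 31.257
d((-14, -17), (23, 12)) = 47.0106
d((-14, -17), (-16, -16)) = 2.2361 <-- minimum
d((-14, -17), (22, 16)) = 48.8365
d((-14, -17), (19, -1)) = 36.6742
d((-14, -17), (-3, 12)) = 31.0161
d((30, -7), (29, 4)) = 11.0454
d((30, -7), (-10, 14)) = 45.1774
d((30, -7), (23, 12)) = 20.2485
d((30, -7), (-16, -16)) = 46.8722
d((30, -7), (22, 16)) = 24.3516
d((30, -7), (19, -1)) = 12.53
d((30, -7), (-3, 12)) = 38.0789
d((29, 4), (-10, 14)) = 40.2616
d((29, 4), (23, 12)) = 10.0
d((29, 4), (-16, -16)) = 49.2443
d((29, 4), (22, 16)) = 13.8924
d((29, 4), (19, -1)) = 11.1803
d((29, 4), (-3, 12)) = 32.9848
d((-10, 14), (23, 12)) = 33.0606
d((-10, 14), (-16, -16)) = 30.5941
d((-10, 14), (22, 16)) = 32.0624
d((-10, 14), (19, -1)) = 32.6497
d((-10, 14), (-3, 12)) = 7.2801
d((23, 12), (-16, -16)) = 48.0104
d((23, 12), (22, 16)) = 4.1231
d((23, 12), (19, -1)) = 13.6015
d((23, 12), (-3, 12)) = 26.0
d((-16, -16), (22, 16)) = 49.679
d((-16, -16), (19, -1)) = 38.0789
d((-16, -16), (-3, 12)) = 30.8707
d((22, 16), (19, -1)) = 17.2627
d((22, 16), (-3, 12)) = 25.318
d((19, -1), (-3, 12)) = 25.5539

Closest pair: (-14, -17) and (-16, -16) with distance 2.2361

The closest pair is (-14, -17) and (-16, -16) with Euclidean distance 2.2361. For 9 points, brute-force pairwise comparison is shown above. For large n, the divide-and-conquer algorithm (sort by x, recurse on halves, check the dividing strip) achieves O(n log n).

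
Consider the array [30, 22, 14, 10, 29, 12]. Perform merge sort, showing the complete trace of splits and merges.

Merge sort trace:

Split: [30, 22, 14, 10, 29, 12] -> [30, 22, 14] and [10, 29, 12]
  Split: [30, 22, 14] -> [30] and [22, 14]
    Split: [22, 14] -> [22] and [14]
    Merge: [22] + [14] -> [14, 22]
  Merge: [30] + [14, 22] -> [14, 22, 30]
  Split: [10, 29, 12] -> [10] and [29, 12]
    Split: [29, 12] -> [29] and [12]
    Merge: [29] + [12] -> [12, 29]
  Merge: [10] + [12, 29] -> [10, 12, 29]
Merge: [14, 22, 30] + [10, 12, 29] -> [10, 12, 14, 22, 29, 30]

Final sorted array: [10, 12, 14, 22, 29, 30]

The merge sort proceeds by recursively splitting the array and merging sorted halves.
After all merges, the sorted array is [10, 12, 14, 22, 29, 30].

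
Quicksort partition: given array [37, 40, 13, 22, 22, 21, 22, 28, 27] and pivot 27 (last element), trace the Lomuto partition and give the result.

Lomuto partition with pivot = 27:

Initial array: [37, 40, 13, 22, 22, 21, 22, 28, 27]

arr[0]=37 > 27: no swap
arr[1]=40 > 27: no swap
arr[2]=13 <= 27: swap with position 0, array becomes [13, 40, 37, 22, 22, 21, 22, 28, 27]
arr[3]=22 <= 27: swap with position 1, array becomes [13, 22, 37, 40, 22, 21, 22, 28, 27]
arr[4]=22 <= 27: swap with position 2, array becomes [13, 22, 22, 40, 37, 21, 22, 28, 27]
arr[5]=21 <= 27: swap with position 3, array becomes [13, 22, 22, 21, 37, 40, 22, 28, 27]
arr[6]=22 <= 27: swap with position 4, array becomes [13, 22, 22, 21, 22, 40, 37, 28, 27]
arr[7]=28 > 27: no swap

Place pivot at position 5: [13, 22, 22, 21, 22, 27, 37, 28, 40]
Pivot position: 5

After partitioning with pivot 27, the array becomes [13, 22, 22, 21, 22, 27, 37, 28, 40]. The pivot is placed at index 5. All elements to the left of the pivot are <= 27, and all elements to the right are > 27.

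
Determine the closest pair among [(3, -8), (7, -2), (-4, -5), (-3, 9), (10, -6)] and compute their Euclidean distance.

Computing all pairwise distances among 5 points:

d((3, -8), (7, -2)) = 7.2111
d((3, -8), (-4, -5)) = 7.6158
d((3, -8), (-3, 9)) = 18.0278
d((3, -8), (10, -6)) = 7.2801
d((7, -2), (-4, -5)) = 11.4018
d((7, -2), (-3, 9)) = 14.8661
d((7, -2), (10, -6)) = 5.0 <-- minimum
d((-4, -5), (-3, 9)) = 14.0357
d((-4, -5), (10, -6)) = 14.0357
d((-3, 9), (10, -6)) = 19.8494

Closest pair: (7, -2) and (10, -6) with distance 5.0

The closest pair is (7, -2) and (10, -6) with Euclidean distance 5.0. For 5 points, brute-force pairwise comparison is shown above. For large n, the divide-and-conquer algorithm (sort by x, recurse on halves, check the dividing strip) achieves O(n log n).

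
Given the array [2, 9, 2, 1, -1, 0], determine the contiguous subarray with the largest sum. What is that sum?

Using Kadane's algorithm on [2, 9, 2, 1, -1, 0]:

Scanning through the array:
Position 1 (value 9): max_ending_here = 11, max_so_far = 11
Position 2 (value 2): max_ending_here = 13, max_so_far = 13
Position 3 (value 1): max_ending_here = 14, max_so_far = 14
Position 4 (value -1): max_ending_here = 13, max_so_far = 14
Position 5 (value 0): max_ending_here = 13, max_so_far = 14

Maximum subarray: [2, 9, 2, 1]
Maximum sum: 14

The maximum subarray is [2, 9, 2, 1] with sum 14. This subarray runs from index 0 to index 3.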